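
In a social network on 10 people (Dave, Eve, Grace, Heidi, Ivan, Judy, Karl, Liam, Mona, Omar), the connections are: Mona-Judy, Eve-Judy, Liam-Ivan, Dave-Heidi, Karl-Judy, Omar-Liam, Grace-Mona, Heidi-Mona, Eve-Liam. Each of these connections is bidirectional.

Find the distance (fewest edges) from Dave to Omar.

Distance 0: Dave.
Distance 1: Heidi.
Distance 2: Mona.
Distance 3: Grace, Judy.
Distance 4: Eve, Karl.
Distance 5: Liam.
Distance 6: Ivan, Omar — contains Omar.

6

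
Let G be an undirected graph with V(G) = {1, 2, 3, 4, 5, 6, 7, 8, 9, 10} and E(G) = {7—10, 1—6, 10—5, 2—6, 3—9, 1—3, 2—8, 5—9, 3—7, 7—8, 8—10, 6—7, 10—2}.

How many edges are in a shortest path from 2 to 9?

Distance 0: 2.
Distance 1: 6, 8, 10.
Distance 2: 1, 5, 7.
Distance 3: 3, 9 — contains 9.

3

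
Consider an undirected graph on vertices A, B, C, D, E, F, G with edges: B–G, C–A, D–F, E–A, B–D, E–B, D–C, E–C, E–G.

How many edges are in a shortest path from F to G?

3

Distance 0: F.
Distance 1: D.
Distance 2: B, C.
Distance 3: A, E, G — contains G.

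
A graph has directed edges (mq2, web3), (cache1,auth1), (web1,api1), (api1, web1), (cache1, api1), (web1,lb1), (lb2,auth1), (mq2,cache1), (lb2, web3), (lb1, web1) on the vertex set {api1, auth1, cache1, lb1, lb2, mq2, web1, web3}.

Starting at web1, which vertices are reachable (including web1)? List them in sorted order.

api1, lb1, web1

Start at web1.
Its neighbours: api1, lb1.
Nothing further is reachable.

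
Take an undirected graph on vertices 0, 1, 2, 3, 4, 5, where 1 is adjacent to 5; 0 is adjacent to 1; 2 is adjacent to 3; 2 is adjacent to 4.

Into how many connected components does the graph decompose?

2

From 0: component {0, 1, 5}.
From 2: component {2, 3, 4}.
That's 2 components.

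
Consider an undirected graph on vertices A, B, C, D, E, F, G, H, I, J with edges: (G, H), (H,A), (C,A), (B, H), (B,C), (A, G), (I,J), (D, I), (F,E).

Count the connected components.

From A: component {A, B, C, G, H}.
From D: component {D, I, J}.
From E: component {E, F}.
That's 3 components.

3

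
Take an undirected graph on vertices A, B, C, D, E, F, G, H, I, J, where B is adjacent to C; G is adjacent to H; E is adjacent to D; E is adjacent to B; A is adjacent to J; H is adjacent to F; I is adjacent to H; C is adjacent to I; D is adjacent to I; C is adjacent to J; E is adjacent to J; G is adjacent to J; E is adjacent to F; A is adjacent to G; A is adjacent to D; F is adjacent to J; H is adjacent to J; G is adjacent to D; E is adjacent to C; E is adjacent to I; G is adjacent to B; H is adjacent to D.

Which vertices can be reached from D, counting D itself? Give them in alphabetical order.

A, B, C, D, E, F, G, H, I, J

Start at D.
Its neighbours: A, E, G, H, I.
Then their neighbours: B, C, F, J.
Every vertex is now reached.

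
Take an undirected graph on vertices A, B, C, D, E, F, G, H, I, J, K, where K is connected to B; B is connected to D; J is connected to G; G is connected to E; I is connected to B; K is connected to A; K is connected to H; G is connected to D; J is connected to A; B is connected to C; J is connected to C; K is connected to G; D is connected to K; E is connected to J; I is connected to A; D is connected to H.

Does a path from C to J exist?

Yes

Explore from C.
Distance 1: reach B, J.
Found J.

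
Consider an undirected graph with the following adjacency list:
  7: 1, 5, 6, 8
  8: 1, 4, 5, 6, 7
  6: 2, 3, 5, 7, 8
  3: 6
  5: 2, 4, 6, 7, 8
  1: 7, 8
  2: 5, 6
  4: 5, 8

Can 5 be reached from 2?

Explore from 2.
Distance 1: reach 5, 6.
Found 5.

Yes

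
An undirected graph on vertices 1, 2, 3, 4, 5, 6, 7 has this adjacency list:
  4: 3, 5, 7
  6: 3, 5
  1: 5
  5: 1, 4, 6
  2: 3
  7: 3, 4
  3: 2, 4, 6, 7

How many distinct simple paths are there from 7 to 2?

3

7–3–2
7–4–3–2
7–4–5–6–3–2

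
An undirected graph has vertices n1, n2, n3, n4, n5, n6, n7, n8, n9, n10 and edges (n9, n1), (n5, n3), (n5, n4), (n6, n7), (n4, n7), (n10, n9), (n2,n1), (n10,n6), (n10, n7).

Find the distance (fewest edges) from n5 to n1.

Distance 0: n5.
Distance 1: n3, n4.
Distance 2: n7.
Distance 3: n6, n10.
Distance 4: n9.
Distance 5: n1 — contains n1.

5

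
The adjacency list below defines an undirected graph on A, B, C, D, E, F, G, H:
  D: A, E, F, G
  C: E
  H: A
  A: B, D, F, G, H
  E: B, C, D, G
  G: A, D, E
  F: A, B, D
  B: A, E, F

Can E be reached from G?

Yes

Explore from G.
Distance 1: reach A, D, E.
Found E.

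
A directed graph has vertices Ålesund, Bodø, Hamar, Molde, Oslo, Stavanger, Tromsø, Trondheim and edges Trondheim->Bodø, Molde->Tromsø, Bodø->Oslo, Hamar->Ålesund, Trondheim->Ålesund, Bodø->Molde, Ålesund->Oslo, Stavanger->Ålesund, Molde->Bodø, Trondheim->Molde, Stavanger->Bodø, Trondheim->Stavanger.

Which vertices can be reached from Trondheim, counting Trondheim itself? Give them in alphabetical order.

Ålesund, Bodø, Molde, Oslo, Stavanger, Tromsø, Trondheim

Start at Trondheim.
Its neighbours: Ålesund, Bodø, Molde, Stavanger.
Then their neighbours: Oslo, Tromsø.
Nothing further is reachable.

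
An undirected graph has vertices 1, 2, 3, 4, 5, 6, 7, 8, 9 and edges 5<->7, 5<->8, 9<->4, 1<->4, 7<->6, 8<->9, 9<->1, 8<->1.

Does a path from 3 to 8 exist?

3 has no edges, so nothing is reachable from it.

No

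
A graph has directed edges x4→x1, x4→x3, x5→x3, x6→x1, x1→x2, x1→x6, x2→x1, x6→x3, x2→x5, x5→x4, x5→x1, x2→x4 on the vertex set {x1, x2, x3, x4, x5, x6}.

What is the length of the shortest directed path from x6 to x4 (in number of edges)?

Distance 0: x6.
Distance 1: x1, x3.
Distance 2: x2.
Distance 3: x4, x5 — contains x4.

3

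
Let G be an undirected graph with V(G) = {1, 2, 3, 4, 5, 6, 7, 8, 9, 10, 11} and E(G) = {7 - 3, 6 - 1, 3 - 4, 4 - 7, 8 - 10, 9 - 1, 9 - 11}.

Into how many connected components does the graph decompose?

5

From 1: component {1, 6, 9, 11}.
From 2: component {2}.
From 3: component {3, 4, 7}.
From 5: component {5}.
From 8: component {8, 10}.
That's 5 components.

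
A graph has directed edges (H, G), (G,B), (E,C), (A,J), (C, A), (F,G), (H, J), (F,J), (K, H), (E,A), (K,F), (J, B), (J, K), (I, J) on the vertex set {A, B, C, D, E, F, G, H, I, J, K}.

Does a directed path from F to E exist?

No

Explore from F.
Distance 1: reach G, J.
Distance 2: reach B, K.
Distance 3: reach H.
The search from F is exhausted; no directed path reaches E.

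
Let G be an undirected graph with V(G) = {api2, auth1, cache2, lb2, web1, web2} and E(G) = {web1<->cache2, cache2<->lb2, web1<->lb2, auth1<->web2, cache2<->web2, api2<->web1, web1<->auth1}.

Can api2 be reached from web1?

Explore from web1.
Distance 1: reach api2, auth1, cache2, lb2.
Found api2.

Yes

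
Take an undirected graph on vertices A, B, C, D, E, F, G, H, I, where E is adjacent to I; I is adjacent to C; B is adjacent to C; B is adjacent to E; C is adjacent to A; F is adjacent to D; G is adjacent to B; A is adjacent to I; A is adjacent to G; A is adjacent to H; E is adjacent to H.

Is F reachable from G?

No

Explore from G.
Distance 1: reach A, B.
Distance 2: reach C, E, H, I.
The search is exhausted without reaching F; it lies in a different component.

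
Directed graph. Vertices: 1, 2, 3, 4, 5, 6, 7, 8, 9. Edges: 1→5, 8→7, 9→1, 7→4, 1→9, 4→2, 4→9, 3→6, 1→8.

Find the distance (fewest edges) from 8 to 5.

Distance 0: 8.
Distance 1: 7.
Distance 2: 4.
Distance 3: 2, 9.
Distance 4: 1.
Distance 5: 5 — contains 5.

5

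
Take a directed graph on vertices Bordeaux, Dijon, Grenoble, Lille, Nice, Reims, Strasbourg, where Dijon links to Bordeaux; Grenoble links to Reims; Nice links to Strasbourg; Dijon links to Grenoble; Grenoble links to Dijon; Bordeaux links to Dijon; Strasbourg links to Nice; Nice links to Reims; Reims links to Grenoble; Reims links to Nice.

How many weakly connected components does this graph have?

From Bordeaux: component {Bordeaux, Dijon, Grenoble, Nice, Reims, Strasbourg}.
From Lille: component {Lille}.
That's 2 components.

2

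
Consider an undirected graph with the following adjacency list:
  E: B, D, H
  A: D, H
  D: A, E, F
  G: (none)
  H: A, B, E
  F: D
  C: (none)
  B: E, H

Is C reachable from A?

Explore from A.
Distance 1: reach D, H.
Distance 2: reach B, E, F.
The search is exhausted without reaching C; it lies in a different component.

No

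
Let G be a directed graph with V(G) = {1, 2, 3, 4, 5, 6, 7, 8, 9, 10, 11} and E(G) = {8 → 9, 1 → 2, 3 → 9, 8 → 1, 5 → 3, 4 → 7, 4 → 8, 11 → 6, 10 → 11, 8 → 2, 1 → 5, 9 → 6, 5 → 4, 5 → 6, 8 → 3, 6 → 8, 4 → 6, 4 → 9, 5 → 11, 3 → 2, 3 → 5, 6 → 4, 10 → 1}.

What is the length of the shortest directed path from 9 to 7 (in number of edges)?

Distance 0: 9.
Distance 1: 6.
Distance 2: 4, 8.
Distance 3: 1, 2, 3, 7 — contains 7.

3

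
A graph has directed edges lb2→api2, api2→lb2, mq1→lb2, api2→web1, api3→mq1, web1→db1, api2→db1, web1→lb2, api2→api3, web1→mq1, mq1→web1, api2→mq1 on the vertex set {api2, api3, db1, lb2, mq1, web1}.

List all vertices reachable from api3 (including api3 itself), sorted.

api2, api3, db1, lb2, mq1, web1

Start at api3.
Its neighbours: mq1.
Then their neighbours: lb2, web1.
Then next layer: api2, db1.
Every vertex is now reached.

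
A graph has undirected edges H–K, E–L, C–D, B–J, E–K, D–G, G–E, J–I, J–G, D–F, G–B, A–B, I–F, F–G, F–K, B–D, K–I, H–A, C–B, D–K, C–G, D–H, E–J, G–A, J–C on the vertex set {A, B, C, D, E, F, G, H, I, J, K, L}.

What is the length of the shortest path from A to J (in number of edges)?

Distance 0: A.
Distance 1: B, G, H.
Distance 2: C, D, E, F, J, K — contains J.

2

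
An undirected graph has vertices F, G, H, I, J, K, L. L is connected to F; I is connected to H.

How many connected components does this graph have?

From F: component {F, L}.
From G: component {G}.
From H: component {H, I}.
From J: component {J}.
From K: component {K}.
That's 5 components.

5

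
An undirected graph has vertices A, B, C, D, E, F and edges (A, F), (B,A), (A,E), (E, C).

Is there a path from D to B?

No

D has no edges, so nothing is reachable from it.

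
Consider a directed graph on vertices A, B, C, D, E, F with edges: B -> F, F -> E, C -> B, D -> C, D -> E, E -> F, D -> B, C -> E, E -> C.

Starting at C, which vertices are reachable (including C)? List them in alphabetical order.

Start at C.
Its neighbours: B, E.
Then their neighbours: F.
Nothing further is reachable.

B, C, E, F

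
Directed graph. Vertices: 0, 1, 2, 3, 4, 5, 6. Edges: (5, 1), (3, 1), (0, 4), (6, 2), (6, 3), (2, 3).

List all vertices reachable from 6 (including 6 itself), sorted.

1, 2, 3, 6

Start at 6.
Its neighbours: 2, 3.
Then their neighbours: 1.
Nothing further is reachable.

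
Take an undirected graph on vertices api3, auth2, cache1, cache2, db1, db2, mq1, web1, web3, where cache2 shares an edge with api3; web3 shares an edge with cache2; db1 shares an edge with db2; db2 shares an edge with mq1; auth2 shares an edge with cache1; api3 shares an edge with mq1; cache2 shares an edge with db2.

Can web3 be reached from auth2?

No

Explore from auth2.
Distance 1: reach cache1.
The search is exhausted without reaching web3; it lies in a different component.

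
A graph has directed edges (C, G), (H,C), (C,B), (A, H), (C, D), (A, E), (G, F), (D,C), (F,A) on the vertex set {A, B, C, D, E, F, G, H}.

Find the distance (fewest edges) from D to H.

5

Distance 0: D.
Distance 1: C.
Distance 2: B, G.
Distance 3: F.
Distance 4: A.
Distance 5: E, H — contains H.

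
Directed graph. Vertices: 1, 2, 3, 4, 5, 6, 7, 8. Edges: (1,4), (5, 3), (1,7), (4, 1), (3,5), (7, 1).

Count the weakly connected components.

5

From 1: component {1, 4, 7}.
From 2: component {2}.
From 3: component {3, 5}.
From 6: component {6}.
From 8: component {8}.
That's 5 components.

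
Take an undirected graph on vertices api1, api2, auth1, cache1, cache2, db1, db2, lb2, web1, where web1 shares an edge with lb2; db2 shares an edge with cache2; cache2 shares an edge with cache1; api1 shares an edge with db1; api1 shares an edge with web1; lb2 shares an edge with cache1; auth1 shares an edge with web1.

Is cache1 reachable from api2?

api2 has no edges, so nothing is reachable from it.

No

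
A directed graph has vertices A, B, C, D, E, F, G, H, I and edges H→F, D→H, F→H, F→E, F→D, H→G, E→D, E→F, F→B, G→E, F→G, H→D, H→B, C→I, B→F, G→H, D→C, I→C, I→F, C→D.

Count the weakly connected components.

From A: component {A}.
From B: component {B, C, D, E, F, G, H, I}.
That's 2 components.

2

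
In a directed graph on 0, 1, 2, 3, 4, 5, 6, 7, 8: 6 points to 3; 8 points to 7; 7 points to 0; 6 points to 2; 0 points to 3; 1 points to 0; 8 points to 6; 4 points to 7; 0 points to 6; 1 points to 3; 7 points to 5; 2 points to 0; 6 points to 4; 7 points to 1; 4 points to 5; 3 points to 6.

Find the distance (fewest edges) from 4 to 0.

2

Distance 0: 4.
Distance 1: 5, 7.
Distance 2: 0, 1 — contains 0.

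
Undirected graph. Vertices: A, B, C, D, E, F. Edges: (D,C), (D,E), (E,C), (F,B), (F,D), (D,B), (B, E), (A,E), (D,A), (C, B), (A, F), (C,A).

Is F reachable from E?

Yes

Explore from E.
Distance 1: reach A, B, C, D.
Distance 2: reach F.
Found F.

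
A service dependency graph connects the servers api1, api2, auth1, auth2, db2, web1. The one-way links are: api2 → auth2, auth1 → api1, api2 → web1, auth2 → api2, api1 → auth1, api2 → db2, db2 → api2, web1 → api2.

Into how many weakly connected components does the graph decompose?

2

From api1: component {api1, auth1}.
From api2: component {api2, auth2, db2, web1}.
That's 2 components.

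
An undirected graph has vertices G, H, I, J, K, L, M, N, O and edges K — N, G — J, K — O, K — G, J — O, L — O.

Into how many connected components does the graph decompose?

4

From G: component {G, J, K, L, N, O}.
From H: component {H}.
From I: component {I}.
From M: component {M}.
That's 4 components.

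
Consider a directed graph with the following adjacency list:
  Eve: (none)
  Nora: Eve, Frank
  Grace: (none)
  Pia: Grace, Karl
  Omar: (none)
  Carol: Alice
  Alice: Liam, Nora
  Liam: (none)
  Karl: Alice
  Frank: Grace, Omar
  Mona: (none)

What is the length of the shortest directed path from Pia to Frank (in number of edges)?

Distance 0: Pia.
Distance 1: Grace, Karl.
Distance 2: Alice.
Distance 3: Liam, Nora.
Distance 4: Eve, Frank — contains Frank.

4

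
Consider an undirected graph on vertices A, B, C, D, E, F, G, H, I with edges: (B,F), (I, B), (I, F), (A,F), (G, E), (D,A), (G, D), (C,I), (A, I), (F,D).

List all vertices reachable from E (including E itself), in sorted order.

Start at E.
Its neighbours: G.
Then their neighbours: D.
Then next layer: A, F.
Then next layer: B, I.
Then next layer: C.
Nothing further is reachable.

A, B, C, D, E, F, G, I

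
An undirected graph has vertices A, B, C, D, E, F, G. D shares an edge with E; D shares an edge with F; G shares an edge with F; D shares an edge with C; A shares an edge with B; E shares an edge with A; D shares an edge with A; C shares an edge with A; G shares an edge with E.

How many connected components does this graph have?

From A: component {A, B, C, D, E, F, G}.
That's 1 component.

1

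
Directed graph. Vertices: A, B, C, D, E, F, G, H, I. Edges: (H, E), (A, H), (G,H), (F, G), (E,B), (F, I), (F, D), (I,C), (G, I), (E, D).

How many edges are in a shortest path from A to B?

3

Distance 0: A.
Distance 1: H.
Distance 2: E.
Distance 3: B, D — contains B.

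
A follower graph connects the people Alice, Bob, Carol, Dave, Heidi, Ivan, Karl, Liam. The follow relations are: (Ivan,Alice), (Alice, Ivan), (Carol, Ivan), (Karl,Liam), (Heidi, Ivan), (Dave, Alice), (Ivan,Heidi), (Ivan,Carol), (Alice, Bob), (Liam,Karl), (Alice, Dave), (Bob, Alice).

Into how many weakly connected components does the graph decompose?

2

From Alice: component {Alice, Bob, Carol, Dave, Heidi, Ivan}.
From Karl: component {Karl, Liam}.
That's 2 components.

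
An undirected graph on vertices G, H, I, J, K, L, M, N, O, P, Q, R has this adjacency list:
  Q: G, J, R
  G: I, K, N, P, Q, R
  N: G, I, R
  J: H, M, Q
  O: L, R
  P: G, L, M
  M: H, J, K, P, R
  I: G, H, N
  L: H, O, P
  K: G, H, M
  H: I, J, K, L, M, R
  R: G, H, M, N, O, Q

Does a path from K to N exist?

Yes

Explore from K.
Distance 1: reach G, H, M.
Distance 2: reach I, J, L, N, P, Q, R.
Found N.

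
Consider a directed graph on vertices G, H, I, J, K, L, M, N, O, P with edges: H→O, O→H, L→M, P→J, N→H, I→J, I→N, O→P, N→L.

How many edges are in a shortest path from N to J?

Distance 0: N.
Distance 1: H, L.
Distance 2: M, O.
Distance 3: P.
Distance 4: J — contains J.

4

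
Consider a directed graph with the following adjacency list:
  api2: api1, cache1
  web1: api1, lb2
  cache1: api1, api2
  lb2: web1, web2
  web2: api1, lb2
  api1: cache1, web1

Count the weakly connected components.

From api1: component {api1, api2, cache1, lb2, web1, web2}.
That's 1 component.

1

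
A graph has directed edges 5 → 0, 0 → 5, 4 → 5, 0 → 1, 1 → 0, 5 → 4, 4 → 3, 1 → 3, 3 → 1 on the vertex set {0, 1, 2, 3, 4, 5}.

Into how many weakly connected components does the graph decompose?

2

From 0: component {0, 1, 3, 4, 5}.
From 2: component {2}.
That's 2 components.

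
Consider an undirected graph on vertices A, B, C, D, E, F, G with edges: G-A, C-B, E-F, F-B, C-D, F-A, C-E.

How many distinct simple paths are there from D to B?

2

D–C–B
D–C–E–F–B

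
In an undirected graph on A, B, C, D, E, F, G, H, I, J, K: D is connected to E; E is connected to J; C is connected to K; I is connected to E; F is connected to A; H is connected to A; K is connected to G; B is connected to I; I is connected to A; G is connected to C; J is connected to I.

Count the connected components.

2

From A: component {A, B, D, E, F, H, I, J}.
From C: component {C, G, K}.
That's 2 components.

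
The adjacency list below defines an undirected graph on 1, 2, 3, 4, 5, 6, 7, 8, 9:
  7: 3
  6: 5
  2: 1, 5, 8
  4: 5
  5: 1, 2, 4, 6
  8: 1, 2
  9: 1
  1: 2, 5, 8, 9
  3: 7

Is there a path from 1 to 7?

No

Explore from 1.
Distance 1: reach 2, 5, 8, 9.
Distance 2: reach 4, 6.
The search is exhausted without reaching 7; it lies in a different component.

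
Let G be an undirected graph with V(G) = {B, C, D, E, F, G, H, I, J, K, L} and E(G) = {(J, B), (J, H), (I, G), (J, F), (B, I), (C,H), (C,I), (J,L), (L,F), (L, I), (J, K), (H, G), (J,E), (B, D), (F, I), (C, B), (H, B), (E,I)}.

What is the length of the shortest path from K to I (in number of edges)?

3

Distance 0: K.
Distance 1: J.
Distance 2: B, E, F, H, L.
Distance 3: C, D, G, I — contains I.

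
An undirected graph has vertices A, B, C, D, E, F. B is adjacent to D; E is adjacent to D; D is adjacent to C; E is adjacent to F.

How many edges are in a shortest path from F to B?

Distance 0: F.
Distance 1: E.
Distance 2: D.
Distance 3: B, C — contains B.

3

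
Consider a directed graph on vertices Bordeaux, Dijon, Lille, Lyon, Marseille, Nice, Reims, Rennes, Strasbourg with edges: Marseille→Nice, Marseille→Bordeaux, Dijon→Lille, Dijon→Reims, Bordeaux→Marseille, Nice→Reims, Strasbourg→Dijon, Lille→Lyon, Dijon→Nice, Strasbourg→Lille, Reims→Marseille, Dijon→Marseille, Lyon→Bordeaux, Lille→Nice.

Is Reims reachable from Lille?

Yes

Explore from Lille.
Distance 1: reach Lyon, Nice.
Distance 2: reach Bordeaux, Reims.
Found Reims.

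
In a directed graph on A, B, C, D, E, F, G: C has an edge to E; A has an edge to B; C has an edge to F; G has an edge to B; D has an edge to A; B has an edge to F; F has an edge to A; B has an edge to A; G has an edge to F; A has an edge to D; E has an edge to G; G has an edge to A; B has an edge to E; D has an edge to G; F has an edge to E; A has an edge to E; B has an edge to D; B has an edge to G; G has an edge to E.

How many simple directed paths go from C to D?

C→E→G→A→B→D
C→E→G→A→D
C→E→G→B→A→D
C→E→G→B→D
C→E→G→B→F→A→D
C→E→G→F→A→B→D
C→E→G→F→A→D
C→F→A→B→D
C→F→A→D
C→F→A→E→G→B→D
C→F→E→G→A→B→D
C→F→E→G→A→D
C→F→E→G→B→A→D
C→F→E→G→B→D

14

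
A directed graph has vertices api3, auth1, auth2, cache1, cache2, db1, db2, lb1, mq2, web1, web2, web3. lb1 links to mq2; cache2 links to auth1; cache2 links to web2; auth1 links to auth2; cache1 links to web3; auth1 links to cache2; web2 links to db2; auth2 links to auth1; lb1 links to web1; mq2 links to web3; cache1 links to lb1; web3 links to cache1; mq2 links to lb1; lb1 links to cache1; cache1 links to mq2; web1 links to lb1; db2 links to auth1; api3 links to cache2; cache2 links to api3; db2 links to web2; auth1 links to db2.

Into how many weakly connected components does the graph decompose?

From api3: component {api3, auth1, auth2, cache2, db2, web2}.
From cache1: component {cache1, lb1, mq2, web1, web3}.
From db1: component {db1}.
That's 3 components.

3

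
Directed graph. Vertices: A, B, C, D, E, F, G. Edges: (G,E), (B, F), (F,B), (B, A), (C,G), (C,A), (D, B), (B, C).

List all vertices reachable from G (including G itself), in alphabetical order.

Start at G.
Its neighbours: E.
Nothing further is reachable.

E, G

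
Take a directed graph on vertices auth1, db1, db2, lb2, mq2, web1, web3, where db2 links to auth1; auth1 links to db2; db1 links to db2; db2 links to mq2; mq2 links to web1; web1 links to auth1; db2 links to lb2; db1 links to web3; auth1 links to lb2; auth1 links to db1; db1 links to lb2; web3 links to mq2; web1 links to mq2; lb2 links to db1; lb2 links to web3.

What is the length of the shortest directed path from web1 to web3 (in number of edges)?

Distance 0: web1.
Distance 1: auth1, mq2.
Distance 2: db1, db2, lb2.
Distance 3: web3 — contains web3.

3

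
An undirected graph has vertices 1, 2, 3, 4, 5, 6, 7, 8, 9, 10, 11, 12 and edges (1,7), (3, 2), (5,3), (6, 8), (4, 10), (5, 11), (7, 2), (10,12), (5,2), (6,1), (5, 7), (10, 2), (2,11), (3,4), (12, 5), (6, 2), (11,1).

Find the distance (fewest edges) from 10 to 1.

Distance 0: 10.
Distance 1: 2, 4, 12.
Distance 2: 3, 5, 6, 7, 11.
Distance 3: 1, 8 — contains 1.

3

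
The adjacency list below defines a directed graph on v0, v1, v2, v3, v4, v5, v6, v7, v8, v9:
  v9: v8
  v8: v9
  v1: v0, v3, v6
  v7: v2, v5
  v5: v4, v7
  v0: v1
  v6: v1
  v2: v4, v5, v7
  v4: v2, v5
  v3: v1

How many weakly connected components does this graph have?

3

From v0: component {v0, v1, v3, v6}.
From v2: component {v2, v4, v5, v7}.
From v8: component {v8, v9}.
That's 3 components.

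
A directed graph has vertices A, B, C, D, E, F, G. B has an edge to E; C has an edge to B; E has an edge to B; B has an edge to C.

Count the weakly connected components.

From A: component {A}.
From B: component {B, C, E}.
From D: component {D}.
From F: component {F}.
From G: component {G}.
That's 5 components.

5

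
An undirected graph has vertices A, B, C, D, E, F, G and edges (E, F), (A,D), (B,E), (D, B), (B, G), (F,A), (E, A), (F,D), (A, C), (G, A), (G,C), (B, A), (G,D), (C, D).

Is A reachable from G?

Yes

Explore from G.
Distance 1: reach A, B, C, D.
Found A.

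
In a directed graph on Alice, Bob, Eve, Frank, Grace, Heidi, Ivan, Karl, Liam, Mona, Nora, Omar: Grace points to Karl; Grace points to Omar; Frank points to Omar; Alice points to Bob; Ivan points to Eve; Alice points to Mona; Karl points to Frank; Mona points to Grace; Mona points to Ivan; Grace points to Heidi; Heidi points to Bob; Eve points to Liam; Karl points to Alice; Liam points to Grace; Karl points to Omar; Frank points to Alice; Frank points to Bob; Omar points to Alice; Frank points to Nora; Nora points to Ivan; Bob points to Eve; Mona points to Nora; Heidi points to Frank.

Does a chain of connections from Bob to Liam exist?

Explore from Bob.
Distance 1: reach Eve.
Distance 2: reach Liam.
Found Liam.

Yes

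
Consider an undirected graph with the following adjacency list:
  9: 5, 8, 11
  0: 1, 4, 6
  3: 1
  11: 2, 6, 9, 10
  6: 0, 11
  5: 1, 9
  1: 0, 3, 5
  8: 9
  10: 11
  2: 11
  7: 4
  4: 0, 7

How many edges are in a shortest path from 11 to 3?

4

Distance 0: 11.
Distance 1: 2, 6, 9, 10.
Distance 2: 0, 5, 8.
Distance 3: 1, 4.
Distance 4: 3, 7 — contains 3.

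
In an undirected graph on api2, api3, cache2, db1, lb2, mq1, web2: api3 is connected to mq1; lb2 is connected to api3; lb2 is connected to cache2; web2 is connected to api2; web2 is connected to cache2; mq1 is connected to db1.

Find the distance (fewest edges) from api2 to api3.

Distance 0: api2.
Distance 1: web2.
Distance 2: cache2.
Distance 3: lb2.
Distance 4: api3 — contains api3.

4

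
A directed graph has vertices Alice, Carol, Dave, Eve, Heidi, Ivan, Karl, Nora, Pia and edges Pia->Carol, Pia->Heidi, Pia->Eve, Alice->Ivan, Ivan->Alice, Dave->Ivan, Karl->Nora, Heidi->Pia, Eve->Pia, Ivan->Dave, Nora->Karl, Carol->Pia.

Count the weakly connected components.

3

From Alice: component {Alice, Dave, Ivan}.
From Carol: component {Carol, Eve, Heidi, Pia}.
From Karl: component {Karl, Nora}.
That's 3 components.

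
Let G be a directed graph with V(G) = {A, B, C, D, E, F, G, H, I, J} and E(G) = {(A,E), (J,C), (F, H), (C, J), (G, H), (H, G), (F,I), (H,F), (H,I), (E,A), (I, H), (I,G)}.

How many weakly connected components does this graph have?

5

From A: component {A, E}.
From B: component {B}.
From C: component {C, J}.
From D: component {D}.
From F: component {F, G, H, I}.
That's 5 components.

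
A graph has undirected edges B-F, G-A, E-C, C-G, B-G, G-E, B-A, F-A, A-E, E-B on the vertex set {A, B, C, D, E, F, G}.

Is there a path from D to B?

No

D has no edges, so nothing is reachable from it.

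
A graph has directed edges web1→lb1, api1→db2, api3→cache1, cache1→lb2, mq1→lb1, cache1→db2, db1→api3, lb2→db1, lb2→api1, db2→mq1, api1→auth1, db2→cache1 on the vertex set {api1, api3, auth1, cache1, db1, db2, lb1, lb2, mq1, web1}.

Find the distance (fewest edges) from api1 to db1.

Distance 0: api1.
Distance 1: auth1, db2.
Distance 2: cache1, mq1.
Distance 3: lb1, lb2.
Distance 4: db1 — contains db1.

4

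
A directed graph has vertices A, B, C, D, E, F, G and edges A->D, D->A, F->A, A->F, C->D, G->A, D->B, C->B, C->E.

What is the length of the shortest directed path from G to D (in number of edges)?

2

Distance 0: G.
Distance 1: A.
Distance 2: D, F — contains D.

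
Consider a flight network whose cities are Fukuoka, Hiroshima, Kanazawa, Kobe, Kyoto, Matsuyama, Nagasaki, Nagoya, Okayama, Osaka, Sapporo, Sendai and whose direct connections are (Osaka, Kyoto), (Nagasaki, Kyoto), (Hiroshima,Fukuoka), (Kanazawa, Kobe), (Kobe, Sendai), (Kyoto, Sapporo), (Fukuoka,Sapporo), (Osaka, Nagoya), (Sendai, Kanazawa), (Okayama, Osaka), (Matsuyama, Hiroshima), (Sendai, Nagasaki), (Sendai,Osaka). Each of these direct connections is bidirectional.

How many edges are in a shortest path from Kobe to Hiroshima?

Distance 0: Kobe.
Distance 1: Kanazawa, Sendai.
Distance 2: Nagasaki, Osaka.
Distance 3: Kyoto, Nagoya, Okayama.
Distance 4: Sapporo.
Distance 5: Fukuoka.
Distance 6: Hiroshima — contains Hiroshima.

6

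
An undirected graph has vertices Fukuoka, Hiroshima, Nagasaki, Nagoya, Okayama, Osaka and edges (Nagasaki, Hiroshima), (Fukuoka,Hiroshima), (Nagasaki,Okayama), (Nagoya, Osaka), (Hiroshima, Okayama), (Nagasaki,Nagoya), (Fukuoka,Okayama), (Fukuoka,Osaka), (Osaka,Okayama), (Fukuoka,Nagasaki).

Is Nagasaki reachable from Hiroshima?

Yes

Explore from Hiroshima.
Distance 1: reach Fukuoka, Nagasaki, Okayama.
Found Nagasaki.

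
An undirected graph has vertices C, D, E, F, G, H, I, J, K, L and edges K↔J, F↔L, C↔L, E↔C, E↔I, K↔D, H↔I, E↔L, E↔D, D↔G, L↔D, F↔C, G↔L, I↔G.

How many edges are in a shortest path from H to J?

5

Distance 0: H.
Distance 1: I.
Distance 2: E, G.
Distance 3: C, D, L.
Distance 4: F, K.
Distance 5: J — contains J.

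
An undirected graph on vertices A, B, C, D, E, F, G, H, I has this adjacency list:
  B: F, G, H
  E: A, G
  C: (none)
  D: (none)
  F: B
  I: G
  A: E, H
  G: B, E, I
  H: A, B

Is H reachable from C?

C has no edges, so nothing is reachable from it.

No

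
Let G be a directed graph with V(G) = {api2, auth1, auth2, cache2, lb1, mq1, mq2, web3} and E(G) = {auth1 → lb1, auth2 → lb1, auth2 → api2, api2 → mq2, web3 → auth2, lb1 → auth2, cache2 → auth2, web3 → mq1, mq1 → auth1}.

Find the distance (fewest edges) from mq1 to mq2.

5

Distance 0: mq1.
Distance 1: auth1.
Distance 2: lb1.
Distance 3: auth2.
Distance 4: api2.
Distance 5: mq2 — contains mq2.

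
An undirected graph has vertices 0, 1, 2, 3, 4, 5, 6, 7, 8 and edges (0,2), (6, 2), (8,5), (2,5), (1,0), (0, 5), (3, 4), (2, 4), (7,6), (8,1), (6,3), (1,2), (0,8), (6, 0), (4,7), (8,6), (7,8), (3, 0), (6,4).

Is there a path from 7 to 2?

Explore from 7.
Distance 1: reach 4, 6, 8.
Distance 2: reach 0, 1, 2, 3, 5.
Found 2.

Yes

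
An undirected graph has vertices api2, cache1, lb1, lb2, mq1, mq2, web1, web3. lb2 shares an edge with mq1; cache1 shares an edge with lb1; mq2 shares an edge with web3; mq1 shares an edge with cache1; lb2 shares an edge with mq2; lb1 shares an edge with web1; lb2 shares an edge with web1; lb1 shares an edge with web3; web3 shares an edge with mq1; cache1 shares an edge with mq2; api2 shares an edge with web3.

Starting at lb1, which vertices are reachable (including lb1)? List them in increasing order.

Start at lb1.
Its neighbours: cache1, web1, web3.
Then their neighbours: api2, lb2, mq1, mq2.
Every vertex is now reached.

api2, cache1, lb1, lb2, mq1, mq2, web1, web3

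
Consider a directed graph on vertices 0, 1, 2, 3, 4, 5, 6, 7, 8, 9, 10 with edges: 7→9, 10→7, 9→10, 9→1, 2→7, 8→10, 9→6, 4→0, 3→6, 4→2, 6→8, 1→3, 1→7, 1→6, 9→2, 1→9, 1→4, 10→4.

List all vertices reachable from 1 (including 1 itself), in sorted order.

0, 1, 2, 3, 4, 6, 7, 8, 9, 10

Start at 1.
Its neighbours: 3, 4, 6, 7, 9.
Then their neighbours: 0, 2, 8, 10.
Nothing further is reachable.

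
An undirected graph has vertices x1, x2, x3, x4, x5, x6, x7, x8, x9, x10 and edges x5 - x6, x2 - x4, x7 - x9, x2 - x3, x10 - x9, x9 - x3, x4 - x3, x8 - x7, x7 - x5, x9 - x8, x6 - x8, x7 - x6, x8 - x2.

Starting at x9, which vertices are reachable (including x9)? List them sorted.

x2, x3, x4, x5, x6, x7, x8, x9, x10

Start at x9.
Its neighbours: x3, x7, x8, x10.
Then their neighbours: x2, x4, x5, x6.
Nothing further is reachable.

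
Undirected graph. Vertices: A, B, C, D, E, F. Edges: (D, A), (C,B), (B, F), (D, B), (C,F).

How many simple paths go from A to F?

A–D–B–C–F
A–D–B–F

2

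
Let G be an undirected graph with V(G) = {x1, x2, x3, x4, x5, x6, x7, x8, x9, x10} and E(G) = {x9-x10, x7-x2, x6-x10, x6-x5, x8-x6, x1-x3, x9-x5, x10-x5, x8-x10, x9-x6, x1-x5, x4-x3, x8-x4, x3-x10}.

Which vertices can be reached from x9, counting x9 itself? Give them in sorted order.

x1, x3, x4, x5, x6, x8, x9, x10

Start at x9.
Its neighbours: x5, x6, x10.
Then their neighbours: x1, x3, x8.
Then next layer: x4.
Nothing further is reachable.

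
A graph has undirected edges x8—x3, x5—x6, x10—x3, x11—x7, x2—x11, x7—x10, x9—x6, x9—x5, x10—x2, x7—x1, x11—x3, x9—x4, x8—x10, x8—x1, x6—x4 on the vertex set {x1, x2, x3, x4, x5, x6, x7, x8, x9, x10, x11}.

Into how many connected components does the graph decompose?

From x1: component {x1, x2, x3, x7, x8, x10, x11}.
From x4: component {x4, x5, x6, x9}.
That's 2 components.

2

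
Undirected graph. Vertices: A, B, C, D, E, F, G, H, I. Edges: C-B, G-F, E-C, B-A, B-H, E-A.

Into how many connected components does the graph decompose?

4

From A: component {A, B, C, E, H}.
From D: component {D}.
From F: component {F, G}.
From I: component {I}.
That's 4 components.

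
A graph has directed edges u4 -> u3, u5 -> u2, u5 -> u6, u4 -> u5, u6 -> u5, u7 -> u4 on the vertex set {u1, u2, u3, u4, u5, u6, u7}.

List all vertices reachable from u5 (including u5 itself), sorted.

Start at u5.
Its neighbours: u2, u6.
Nothing further is reachable.

u2, u5, u6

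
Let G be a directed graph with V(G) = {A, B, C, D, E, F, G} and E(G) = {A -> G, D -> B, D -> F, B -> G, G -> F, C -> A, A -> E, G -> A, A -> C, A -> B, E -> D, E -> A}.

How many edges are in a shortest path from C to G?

Distance 0: C.
Distance 1: A.
Distance 2: B, E, G — contains G.

2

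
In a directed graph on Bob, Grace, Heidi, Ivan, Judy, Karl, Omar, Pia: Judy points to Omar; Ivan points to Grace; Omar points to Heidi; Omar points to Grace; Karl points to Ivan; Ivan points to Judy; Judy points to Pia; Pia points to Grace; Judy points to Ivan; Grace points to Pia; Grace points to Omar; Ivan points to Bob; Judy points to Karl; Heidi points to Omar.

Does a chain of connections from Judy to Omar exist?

Explore from Judy.
Distance 1: reach Ivan, Karl, Omar, Pia.
Found Omar.

Yes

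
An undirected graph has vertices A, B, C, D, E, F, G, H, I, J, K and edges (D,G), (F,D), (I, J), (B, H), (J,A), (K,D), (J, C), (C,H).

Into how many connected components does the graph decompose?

3

From A: component {A, B, C, H, I, J}.
From D: component {D, F, G, K}.
From E: component {E}.
That's 3 components.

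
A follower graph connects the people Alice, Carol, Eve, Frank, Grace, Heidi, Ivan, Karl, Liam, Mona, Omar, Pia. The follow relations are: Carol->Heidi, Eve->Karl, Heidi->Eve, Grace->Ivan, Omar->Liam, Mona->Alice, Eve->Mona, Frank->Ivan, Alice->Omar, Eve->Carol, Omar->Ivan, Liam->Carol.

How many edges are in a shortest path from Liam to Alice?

Distance 0: Liam.
Distance 1: Carol.
Distance 2: Heidi.
Distance 3: Eve.
Distance 4: Karl, Mona.
Distance 5: Alice — contains Alice.

5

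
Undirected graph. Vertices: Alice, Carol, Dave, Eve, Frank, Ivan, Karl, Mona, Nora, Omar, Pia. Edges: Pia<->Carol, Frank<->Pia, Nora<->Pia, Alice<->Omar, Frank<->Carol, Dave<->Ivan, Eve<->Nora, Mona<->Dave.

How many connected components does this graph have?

From Alice: component {Alice, Omar}.
From Carol: component {Carol, Eve, Frank, Nora, Pia}.
From Dave: component {Dave, Ivan, Mona}.
From Karl: component {Karl}.
That's 4 components.

4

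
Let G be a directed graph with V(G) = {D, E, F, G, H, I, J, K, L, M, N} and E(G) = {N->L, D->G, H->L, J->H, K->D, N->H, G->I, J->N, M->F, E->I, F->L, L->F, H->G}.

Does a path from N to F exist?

Explore from N.
Distance 1: reach H, L.
Distance 2: reach F, G.
Found F.

Yes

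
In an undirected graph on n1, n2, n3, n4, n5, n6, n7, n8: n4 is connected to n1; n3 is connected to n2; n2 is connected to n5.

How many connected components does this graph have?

From n1: component {n1, n4}.
From n2: component {n2, n3, n5}.
From n6: component {n6}.
From n7: component {n7}.
From n8: component {n8}.
That's 5 components.

5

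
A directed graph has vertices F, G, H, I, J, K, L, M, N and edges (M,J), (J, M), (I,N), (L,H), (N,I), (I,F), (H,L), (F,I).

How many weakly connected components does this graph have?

From F: component {F, I, N}.
From G: component {G}.
From H: component {H, L}.
From J: component {J, M}.
From K: component {K}.
That's 5 components.

5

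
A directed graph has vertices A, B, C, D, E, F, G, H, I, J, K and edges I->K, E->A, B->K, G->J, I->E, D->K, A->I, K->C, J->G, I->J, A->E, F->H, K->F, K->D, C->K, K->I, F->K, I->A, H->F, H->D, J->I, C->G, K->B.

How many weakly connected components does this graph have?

1

From A: component {A, B, C, D, E, F, G, H, I, J, K}.
That's 1 component.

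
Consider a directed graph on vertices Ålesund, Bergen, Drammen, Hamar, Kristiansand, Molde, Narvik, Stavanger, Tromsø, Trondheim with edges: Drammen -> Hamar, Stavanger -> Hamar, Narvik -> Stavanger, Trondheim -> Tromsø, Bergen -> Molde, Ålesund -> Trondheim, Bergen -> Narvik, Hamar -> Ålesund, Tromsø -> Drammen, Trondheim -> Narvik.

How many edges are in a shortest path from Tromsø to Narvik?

5

Distance 0: Tromsø.
Distance 1: Drammen.
Distance 2: Hamar.
Distance 3: Ålesund.
Distance 4: Trondheim.
Distance 5: Narvik — contains Narvik.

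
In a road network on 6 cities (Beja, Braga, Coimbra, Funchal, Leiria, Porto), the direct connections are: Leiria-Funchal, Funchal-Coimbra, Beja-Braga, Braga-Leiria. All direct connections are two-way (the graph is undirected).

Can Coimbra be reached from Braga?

Explore from Braga.
Distance 1: reach Beja, Leiria.
Distance 2: reach Funchal.
Distance 3: reach Coimbra.
Found Coimbra.

Yes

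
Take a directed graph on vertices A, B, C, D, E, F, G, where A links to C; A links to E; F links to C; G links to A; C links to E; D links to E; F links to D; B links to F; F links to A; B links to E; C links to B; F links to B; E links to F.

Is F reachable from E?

Yes

Explore from E.
Distance 1: reach F.
Found F.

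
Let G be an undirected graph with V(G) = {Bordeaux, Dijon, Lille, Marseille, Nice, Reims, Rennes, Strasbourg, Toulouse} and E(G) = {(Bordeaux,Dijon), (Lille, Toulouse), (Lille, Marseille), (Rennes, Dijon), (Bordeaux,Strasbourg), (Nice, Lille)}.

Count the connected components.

From Bordeaux: component {Bordeaux, Dijon, Rennes, Strasbourg}.
From Lille: component {Lille, Marseille, Nice, Toulouse}.
From Reims: component {Reims}.
That's 3 components.

3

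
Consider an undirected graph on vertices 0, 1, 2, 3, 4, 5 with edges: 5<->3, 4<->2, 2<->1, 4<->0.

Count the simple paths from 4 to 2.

4–2

1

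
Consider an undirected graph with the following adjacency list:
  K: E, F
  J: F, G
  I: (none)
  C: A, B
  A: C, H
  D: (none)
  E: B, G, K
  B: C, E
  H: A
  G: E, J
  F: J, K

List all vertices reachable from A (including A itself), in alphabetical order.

Start at A.
Its neighbours: C, H.
Then their neighbours: B.
Then next layer: E.
Then next layer: G, K.
Then next layer: F, J.
Nothing further is reachable.

A, B, C, E, F, G, H, J, K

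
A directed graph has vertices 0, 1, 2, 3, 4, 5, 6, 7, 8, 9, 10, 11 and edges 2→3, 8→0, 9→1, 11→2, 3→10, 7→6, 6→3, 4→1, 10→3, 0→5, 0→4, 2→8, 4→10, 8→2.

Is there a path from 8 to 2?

Explore from 8.
Distance 1: reach 0, 2.
Found 2.

Yes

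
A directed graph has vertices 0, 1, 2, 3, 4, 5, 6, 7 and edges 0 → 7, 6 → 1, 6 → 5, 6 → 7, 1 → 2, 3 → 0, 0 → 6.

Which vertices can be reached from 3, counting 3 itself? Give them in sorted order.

0, 1, 2, 3, 5, 6, 7

Start at 3.
Its neighbours: 0.
Then their neighbours: 6, 7.
Then next layer: 1, 5.
Then next layer: 2.
Nothing further is reachable.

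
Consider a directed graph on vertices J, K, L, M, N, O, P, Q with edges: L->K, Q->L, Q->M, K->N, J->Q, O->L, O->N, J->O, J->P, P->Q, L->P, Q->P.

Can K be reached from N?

N has no outgoing edges, so nothing is reachable from it.

No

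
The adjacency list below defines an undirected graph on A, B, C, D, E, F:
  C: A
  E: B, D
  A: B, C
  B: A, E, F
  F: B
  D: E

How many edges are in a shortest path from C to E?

Distance 0: C.
Distance 1: A.
Distance 2: B.
Distance 3: E, F — contains E.

3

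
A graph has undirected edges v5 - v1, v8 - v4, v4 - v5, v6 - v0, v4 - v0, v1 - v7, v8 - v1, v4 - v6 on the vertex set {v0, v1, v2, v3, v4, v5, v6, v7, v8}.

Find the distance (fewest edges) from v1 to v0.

Distance 0: v1.
Distance 1: v5, v7, v8.
Distance 2: v4.
Distance 3: v0, v6 — contains v0.

3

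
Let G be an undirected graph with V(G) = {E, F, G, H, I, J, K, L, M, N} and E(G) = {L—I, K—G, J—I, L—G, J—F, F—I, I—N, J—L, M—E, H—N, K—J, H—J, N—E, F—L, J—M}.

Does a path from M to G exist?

Explore from M.
Distance 1: reach E, J.
Distance 2: reach F, H, I, K, L, N.
Distance 3: reach G.
Found G.

Yes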